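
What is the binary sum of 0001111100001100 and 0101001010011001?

Add column by column from the right: bit + bit + carry-in; write the sum mod 2, carry 1 when the sum is 2 or 3.
carry:  0011110000110000
        0001111100001100
+       0101001010011001
------------------------
       00111000110100101
(the carry out of the leftmost column, 0, becomes the leading bit)
Decimal check:
  0001111100001100 = 4096 + 2048 + 1024 + 512 + 256 + 8 + 4 = 7948
  0101001010011001 = 16384 + 4096 + 512 + 128 + 16 + 8 + 1 = 21145
  7948 + 21145 = 29093, and 00111000110100101 = 16384 + 8192 + 4096 + 256 + 128 + 32 + 4 + 1 = 29093 ✓



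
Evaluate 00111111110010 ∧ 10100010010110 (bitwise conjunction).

AND: 1 only when both bits are 1
  00111111110010
& 10100010010110
----------------
  00100010010010
Decimal: 4082 & 10390 = 2194



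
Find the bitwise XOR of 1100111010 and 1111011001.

XOR: 1 when bits differ
  1100111010
^ 1111011001
------------
  0011100011
Decimal: 826 ^ 985 = 227



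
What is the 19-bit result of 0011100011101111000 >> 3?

Original: 0011100011101111000 (decimal 116600)
Shift right by 3 positions
Drop the 3 low bits; fill with zeros on the left
Result: 0000011100011101111 (decimal 14575)
Equivalent: 116600 >> 3 = 116600 ÷ 2^3 = 14575



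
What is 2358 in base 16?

Using repeated division by 16 (digits 10–15 are A–F):
2358 ÷ 16 = 147 remainder 6
147 ÷ 16 = 9 remainder 3
9 ÷ 16 = 0 remainder 9
Reading remainders bottom to top: 936



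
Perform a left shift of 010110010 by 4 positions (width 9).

Original: 010110010 (decimal 178)
Shift left by 4 positions
Append 4 zeros on the right and drop the 4 high bits that overflow the 9-bit width
Result: 100100000 (decimal 288)
Equivalent: 178 << 4 = 178 × 2^4 = 2848, truncated to 9 bits = 288



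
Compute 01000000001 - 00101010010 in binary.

Method 1 - Direct subtraction (column by column from the right: bit − bit − borrow-in; if negative, add 2 and borrow 1 from the next column):
borrow: 01111111100
        01000000001
-       00101010010
-------------------
        00010101111

Method 2 - Add two's complement:
Two's complement of 00101010010: invert → 11010101101, add 1 → 11010101110
  01000000001
+ 11010101110
-------------
 100010101111  (end carry out of the top bit = 1)
Discarding the end carry: 00010101111
Decimal check:
  01000000001 = 512 + 1 = 513
  00101010010 = 256 + 64 + 16 + 2 = 338
  513 - 338 = 175, and 00010101111 = 128 + 32 + 8 + 4 + 2 + 1 = 175 ✓



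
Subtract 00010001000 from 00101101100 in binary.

Method 1 - Direct subtraction (column by column from the right: bit − bit − borrow-in; if negative, add 2 and borrow 1 from the next column):
borrow: 00100000000
        00101101100
-       00010001000
-------------------
        00011100100

Method 2 - Add two's complement:
Two's complement of 00010001000: invert → 11101110111, add 1 → 11101111000
  00101101100
+ 11101111000
-------------
 100011100100  (end carry out of the top bit = 1)
Discarding the end carry: 00011100100
Decimal check:
  00101101100 = 256 + 64 + 32 + 8 + 4 = 364
  00010001000 = 128 + 8 = 136
  364 - 136 = 228, and 00011100100 = 128 + 64 + 32 + 4 = 228 ✓



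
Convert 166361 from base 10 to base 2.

Using repeated division by 2:
166361 ÷ 2 = 83180 remainder 1
83180 ÷ 2 = 41590 remainder 0
41590 ÷ 2 = 20795 remainder 0
20795 ÷ 2 = 10397 remainder 1
10397 ÷ 2 = 5198 remainder 1
5198 ÷ 2 = 2599 remainder 0
2599 ÷ 2 = 1299 remainder 1
1299 ÷ 2 = 649 remainder 1
649 ÷ 2 = 324 remainder 1
324 ÷ 2 = 162 remainder 0
162 ÷ 2 = 81 remainder 0
81 ÷ 2 = 40 remainder 1
40 ÷ 2 = 20 remainder 0
20 ÷ 2 = 10 remainder 0
10 ÷ 2 = 5 remainder 0
5 ÷ 2 = 2 remainder 1
2 ÷ 2 = 1 remainder 0
1 ÷ 2 = 0 remainder 1
Reading remainders bottom to top: 101000100111011001



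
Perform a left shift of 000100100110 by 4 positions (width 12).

Original: 000100100110 (decimal 294)
Shift left by 4 positions
Append 4 zeros on the right and drop the 4 high bits that overflow the 12-bit width
Result: 001001100000 (decimal 608)
Equivalent: 294 << 4 = 294 × 2^4 = 4704, truncated to 12 bits = 608



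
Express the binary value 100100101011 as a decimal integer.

Sum of powers of 2 for each 1-bit:
2^0 + 2^1 + 2^3 + 2^5 + 2^8 + 2^11
= 1 + 2 + 8 + 32 + 256 + 2048
= 2347



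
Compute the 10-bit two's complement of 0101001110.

Original: 0101001110
Step 1 - Invert all bits: 1010110001
Step 2 - Add 1: 1010110010
Verification: 0101001110 + 1010110010 = 10000000000; discarding the end carry (carry out of the top bit) leaves the 10-bit value 0000000000, as required for x + (-x)



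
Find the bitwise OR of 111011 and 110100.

OR: 1 when either bit is 1
  111011
| 110100
--------
  111111
Decimal: 59 | 52 = 63



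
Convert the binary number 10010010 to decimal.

Sum of powers of 2 for each 1-bit:
2^1 + 2^4 + 2^7
= 2 + 16 + 128
= 146



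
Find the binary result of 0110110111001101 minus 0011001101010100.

Method 1 - Direct subtraction (column by column from the right: bit − bit − borrow-in; if negative, add 2 and borrow 1 from the next column):
borrow: 0110010011100000
        0110110111001101
-       0011001101010100
------------------------
        0011101001111001

Method 2 - Add two's complement:
Two's complement of 0011001101010100: invert → 1100110010101011, add 1 → 1100110010101100
  0110110111001101
+ 1100110010101100
------------------
 10011101001111001  (end carry out of the top bit = 1)
Discarding the end carry: 0011101001111001
Decimal check:
  0110110111001101 = 16384 + 8192 + 2048 + 1024 + 256 + 128 + 64 + 8 + 4 + 1 = 28109
  0011001101010100 = 8192 + 4096 + 512 + 256 + 64 + 16 + 4 = 13140
  28109 - 13140 = 14969, and 0011101001111001 = 8192 + 4096 + 2048 + 512 + 64 + 32 + 16 + 8 + 1 = 14969 ✓



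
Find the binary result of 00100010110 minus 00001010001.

Method 1 - Direct subtraction (column by column from the right: bit − bit − borrow-in; if negative, add 2 and borrow 1 from the next column):
borrow: 00110000010
        00100010110
-       00001010001
-------------------
        00011000101

Method 2 - Add two's complement:
Two's complement of 00001010001: invert → 11110101110, add 1 → 11110101111
  00100010110
+ 11110101111
-------------
 100011000101  (end carry out of the top bit = 1)
Discarding the end carry: 00011000101
Decimal check:
  00100010110 = 256 + 16 + 4 + 2 = 278
  00001010001 = 64 + 16 + 1 = 81
  278 - 81 = 197, and 00011000101 = 128 + 64 + 4 + 1 = 197 ✓



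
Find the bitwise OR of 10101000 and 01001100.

OR: 1 when either bit is 1
  10101000
| 01001100
----------
  11101100
Decimal: 168 | 76 = 236



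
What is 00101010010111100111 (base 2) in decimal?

Sum of powers of 2 for each 1-bit:
2^0 + 2^1 + 2^2 + 2^5 + 2^6 + 2^7 + 2^8 + 2^10 + 2^13 + 2^15 + 2^17
= 1 + 2 + 4 + 32 + 64 + 128 + 256 + 1024 + 8192 + 32768 + 131072
= 173543



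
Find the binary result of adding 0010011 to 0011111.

Add column by column from the right: bit + bit + carry-in; write the sum mod 2, carry 1 when the sum is 2 or 3.
carry:  0111110
        0010011
+       0011111
---------------
       00110010
(the carry out of the leftmost column, 0, becomes the leading bit)
Decimal check:
  0010011 = 16 + 2 + 1 = 19
  0011111 = 16 + 8 + 4 + 2 + 1 = 31
  19 + 31 = 50, and 00110010 = 32 + 16 + 2 = 50 ✓



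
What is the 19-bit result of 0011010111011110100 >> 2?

Original: 0011010111011110100 (decimal 110324)
Shift right by 2 positions
Drop the 2 low bits; fill with zeros on the left
Result: 0000110101110111101 (decimal 27581)
Equivalent: 110324 >> 2 = 110324 ÷ 2^2 = 27581



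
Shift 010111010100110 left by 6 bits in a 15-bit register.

Original: 010111010100110 (decimal 11942)
Shift left by 6 positions
Append 6 zeros on the right and drop the 6 high bits that overflow the 15-bit width
Result: 010100110000000 (decimal 10624)
Equivalent: 11942 << 6 = 11942 × 2^6 = 764288, truncated to 15 bits = 10624



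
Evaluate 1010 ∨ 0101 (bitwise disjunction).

OR: 1 when either bit is 1
  1010
| 0101
------
  1111
Decimal: 10 | 5 = 15



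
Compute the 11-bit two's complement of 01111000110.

Original: 01111000110
Step 1 - Invert all bits: 10000111001
Step 2 - Add 1: 10000111010
Verification: 01111000110 + 10000111010 = 100000000000; discarding the end carry (carry out of the top bit) leaves the 11-bit value 00000000000, as required for x + (-x)



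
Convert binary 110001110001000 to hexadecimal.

Group into 4-bit nibbles from right:
  0110 = 6
  0011 = 3
  1000 = 8
  1000 = 8
Result: 6388



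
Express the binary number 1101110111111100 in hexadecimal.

Group into 4-bit nibbles from right:
  1101 = D
  1101 = D
  1111 = F
  1100 = C
Result: DDFC



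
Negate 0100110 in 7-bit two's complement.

Original: 0100110
Step 1 - Invert all bits: 1011001
Step 2 - Add 1: 1011010
Verification: 0100110 + 1011010 = 10000000; discarding the end carry (carry out of the top bit) leaves the 7-bit value 0000000, as required for x + (-x)



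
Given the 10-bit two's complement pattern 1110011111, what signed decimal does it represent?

Binary: 1110011111
Sign bit: 1 (negative)
Invert: 0001100000
Add 1:  0001100001
Magnitude: 0001100001 = 64 + 32 + 1 = 97
Value: -97



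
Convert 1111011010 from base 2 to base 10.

Sum of powers of 2 for each 1-bit:
2^1 + 2^3 + 2^4 + 2^6 + 2^7 + 2^8 + 2^9
= 2 + 8 + 16 + 64 + 128 + 256 + 512
= 986



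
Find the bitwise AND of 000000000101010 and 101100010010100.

AND: 1 only when both bits are 1
  000000000101010
& 101100010010100
-----------------
  000000000000000
Decimal: 42 & 22676 = 0



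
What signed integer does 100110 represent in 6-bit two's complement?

Binary: 100110
Sign bit: 1 (negative)
Invert: 011001
Add 1:  011010
Magnitude: 011010 = 16 + 8 + 2 = 26
Value: -26



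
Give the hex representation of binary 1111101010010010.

Group into 4-bit nibbles from right:
  1111 = F
  1010 = A
  1001 = 9
  0010 = 2
Result: FA92



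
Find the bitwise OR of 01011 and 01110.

OR: 1 when either bit is 1
  01011
| 01110
-------
  01111
Decimal: 11 | 14 = 15



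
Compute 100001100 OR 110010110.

OR: 1 when either bit is 1
  100001100
| 110010110
-----------
  110011110
Decimal: 268 | 406 = 414



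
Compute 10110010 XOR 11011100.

XOR: 1 when bits differ
  10110010
^ 11011100
----------
  01101110
Decimal: 178 ^ 220 = 110



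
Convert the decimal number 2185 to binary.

Using repeated division by 2:
2185 ÷ 2 = 1092 remainder 1
1092 ÷ 2 = 546 remainder 0
546 ÷ 2 = 273 remainder 0
273 ÷ 2 = 136 remainder 1
136 ÷ 2 = 68 remainder 0
68 ÷ 2 = 34 remainder 0
34 ÷ 2 = 17 remainder 0
17 ÷ 2 = 8 remainder 1
8 ÷ 2 = 4 remainder 0
4 ÷ 2 = 2 remainder 0
2 ÷ 2 = 1 remainder 0
1 ÷ 2 = 0 remainder 1
Reading remainders bottom to top: 100010001001



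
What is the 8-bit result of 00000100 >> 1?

Original: 00000100 (decimal 4)
Shift right by 1 position
Drop the 1 low bit; fill with zero on the left
Result: 00000010 (decimal 2)
Equivalent: 4 >> 1 = 4 ÷ 2^1 = 2



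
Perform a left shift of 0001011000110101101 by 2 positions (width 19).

Original: 0001011000110101101 (decimal 45485)
Shift left by 2 positions
Append 2 zeros on the right
Result: 0101100011010110100 (decimal 181940)
Equivalent: 45485 << 2 = 45485 × 2^2 = 181940



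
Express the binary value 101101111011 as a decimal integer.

Sum of powers of 2 for each 1-bit:
2^0 + 2^1 + 2^3 + 2^4 + 2^5 + 2^6 + 2^8 + 2^9 + 2^11
= 1 + 2 + 8 + 16 + 32 + 64 + 256 + 512 + 2048
= 2939



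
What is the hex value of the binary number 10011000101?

Group into 4-bit nibbles from right:
  0100 = 4
  1100 = C
  0101 = 5
Result: 4C5



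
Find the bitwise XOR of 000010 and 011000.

XOR: 1 when bits differ
  000010
^ 011000
--------
  011010
Decimal: 2 ^ 24 = 26



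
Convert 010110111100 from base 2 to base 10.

Sum of powers of 2 for each 1-bit:
2^2 + 2^3 + 2^4 + 2^5 + 2^7 + 2^8 + 2^10
= 4 + 8 + 16 + 32 + 128 + 256 + 1024
= 1468



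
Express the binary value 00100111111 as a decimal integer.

Sum of powers of 2 for each 1-bit:
2^0 + 2^1 + 2^2 + 2^3 + 2^4 + 2^5 + 2^8
= 1 + 2 + 4 + 8 + 16 + 32 + 256
= 319



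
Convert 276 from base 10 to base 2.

Using repeated division by 2:
276 ÷ 2 = 138 remainder 0
138 ÷ 2 = 69 remainder 0
69 ÷ 2 = 34 remainder 1
34 ÷ 2 = 17 remainder 0
17 ÷ 2 = 8 remainder 1
8 ÷ 2 = 4 remainder 0
4 ÷ 2 = 2 remainder 0
2 ÷ 2 = 1 remainder 0
1 ÷ 2 = 0 remainder 1
Reading remainders bottom to top: 100010100



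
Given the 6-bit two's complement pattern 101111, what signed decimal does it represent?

Binary: 101111
Sign bit: 1 (negative)
Invert: 010000
Add 1:  010001
Magnitude: 010001 = 16 + 1 = 17
Value: -17



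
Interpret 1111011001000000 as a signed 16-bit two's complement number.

Binary: 1111011001000000
Sign bit: 1 (negative)
Invert: 0000100110111111
Add 1:  0000100111000000
Magnitude: 0000100111000000 = 2048 + 256 + 128 + 64 = 2496
Value: -2496



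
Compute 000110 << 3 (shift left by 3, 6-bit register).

Original: 000110 (decimal 6)
Shift left by 3 positions
Append 3 zeros on the right
Result: 110000 (decimal 48)
Equivalent: 6 << 3 = 6 × 2^3 = 48



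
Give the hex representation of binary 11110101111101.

Group into 4-bit nibbles from right:
  0011 = 3
  1101 = D
  0111 = 7
  1101 = D
Result: 3D7D



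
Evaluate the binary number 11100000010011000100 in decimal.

Sum of powers of 2 for each 1-bit:
2^2 + 2^6 + 2^7 + 2^10 + 2^17 + 2^18 + 2^19
= 4 + 64 + 128 + 1024 + 131072 + 262144 + 524288
= 918724



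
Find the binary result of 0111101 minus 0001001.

Method 1 - Direct subtraction (column by column from the right: bit − bit − borrow-in; if negative, add 2 and borrow 1 from the next column):
borrow: 0000000
        0111101
-       0001001
---------------
        0110100

Method 2 - Add two's complement:
Two's complement of 0001001: invert → 1110110, add 1 → 1110111
  0111101
+ 1110111
---------
 10110100  (end carry out of the top bit = 1)
Discarding the end carry: 0110100
Decimal check:
  0111101 = 32 + 16 + 8 + 4 + 1 = 61
  0001001 = 8 + 1 = 9
  61 - 9 = 52, and 0110100 = 32 + 16 + 4 = 52 ✓



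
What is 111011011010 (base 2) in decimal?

Sum of powers of 2 for each 1-bit:
2^1 + 2^3 + 2^4 + 2^6 + 2^7 + 2^9 + 2^10 + 2^11
= 2 + 8 + 16 + 64 + 128 + 512 + 1024 + 2048
= 3802



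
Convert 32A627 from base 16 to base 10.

Expand by place value (powers of 16):
Digit values: A = 10
32A627 = 3 × 16^5 + 2 × 16^4 + 10 × 16^3 + 6 × 16^2 + 2 × 16^1 + 7 × 16^0
= 3 × 1048576 + 2 × 65536 + 10 × 4096 + 6 × 256 + 2 × 16 + 7 × 1
= 3145728 + 131072 + 40960 + 1536 + 32 + 7
= 3319335



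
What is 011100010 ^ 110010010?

XOR: 1 when bits differ
  011100010
^ 110010010
-----------
  101110000
Decimal: 226 ^ 402 = 368



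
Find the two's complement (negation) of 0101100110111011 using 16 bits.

Original: 0101100110111011
Step 1 - Invert all bits: 1010011001000100
Step 2 - Add 1: 1010011001000101
Verification: 0101100110111011 + 1010011001000101 = 10000000000000000; discarding the end carry (carry out of the top bit) leaves the 16-bit value 0000000000000000, as required for x + (-x)



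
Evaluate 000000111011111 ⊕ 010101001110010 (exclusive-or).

XOR: 1 when bits differ
  000000111011111
^ 010101001110010
-----------------
  010101110101101
Decimal: 479 ^ 10866 = 11181



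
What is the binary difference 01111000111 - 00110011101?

Method 1 - Direct subtraction (column by column from the right: bit − bit − borrow-in; if negative, add 2 and borrow 1 from the next column):
borrow: 00001110000
        01111000111
-       00110011101
-------------------
        01000101010

Method 2 - Add two's complement:
Two's complement of 00110011101: invert → 11001100010, add 1 → 11001100011
  01111000111
+ 11001100011
-------------
 101000101010  (end carry out of the top bit = 1)
Discarding the end carry: 01000101010
Decimal check:
  01111000111 = 512 + 256 + 128 + 64 + 4 + 2 + 1 = 967
  00110011101 = 256 + 128 + 16 + 8 + 4 + 1 = 413
  967 - 413 = 554, and 01000101010 = 512 + 32 + 8 + 2 = 554 ✓



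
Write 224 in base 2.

Using repeated division by 2:
224 ÷ 2 = 112 remainder 0
112 ÷ 2 = 56 remainder 0
56 ÷ 2 = 28 remainder 0
28 ÷ 2 = 14 remainder 0
14 ÷ 2 = 7 remainder 0
7 ÷ 2 = 3 remainder 1
3 ÷ 2 = 1 remainder 1
1 ÷ 2 = 0 remainder 1
Reading remainders bottom to top: 11100000



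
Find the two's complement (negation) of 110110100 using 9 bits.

Original (sign bit 1, negative): 110110100
Step 1 - Invert all bits: 001001011
Step 2 - Add 1: 001001100
Verification: 110110100 + 001001100 = 1000000000; discarding the end carry (carry out of the top bit) leaves the 9-bit value 000000000, as required for x + (-x)



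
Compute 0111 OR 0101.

OR: 1 when either bit is 1
  0111
| 0101
------
  0111
Decimal: 7 | 5 = 7



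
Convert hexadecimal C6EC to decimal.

Expand by place value (powers of 16):
Digit values: C = 12, E = 14
C6EC = 12 × 16^3 + 6 × 16^2 + 14 × 16^1 + 12 × 16^0
= 12 × 4096 + 6 × 256 + 14 × 16 + 12 × 1
= 49152 + 1536 + 224 + 12
= 50924



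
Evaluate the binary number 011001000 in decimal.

Sum of powers of 2 for each 1-bit:
2^3 + 2^6 + 2^7
= 8 + 64 + 128
= 200



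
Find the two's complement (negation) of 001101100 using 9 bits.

Original: 001101100
Step 1 - Invert all bits: 110010011
Step 2 - Add 1: 110010100
Verification: 001101100 + 110010100 = 1000000000; discarding the end carry (carry out of the top bit) leaves the 9-bit value 000000000, as required for x + (-x)



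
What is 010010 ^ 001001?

XOR: 1 when bits differ
  010010
^ 001001
--------
  011011
Decimal: 18 ^ 9 = 27



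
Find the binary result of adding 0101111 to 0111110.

Add column by column from the right: bit + bit + carry-in; write the sum mod 2, carry 1 when the sum is 2 or 3.
carry:  1111100
        0101111
+       0111110
---------------
       01101101
(the carry out of the leftmost column, 0, becomes the leading bit)
Decimal check:
  0101111 = 32 + 8 + 4 + 2 + 1 = 47
  0111110 = 32 + 16 + 8 + 4 + 2 = 62
  47 + 62 = 109, and 01101101 = 64 + 32 + 8 + 4 + 1 = 109 ✓



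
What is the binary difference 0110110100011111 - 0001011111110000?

Method 1 - Direct subtraction (column by column from the right: bit − bit − borrow-in; if negative, add 2 and borrow 1 from the next column):
borrow: 0010111111000000
        0110110100011111
-       0001011111110000
------------------------
        0101010100101111

Method 2 - Add two's complement:
Two's complement of 0001011111110000: invert → 1110100000001111, add 1 → 1110100000010000
  0110110100011111
+ 1110100000010000
------------------
 10101010100101111  (end carry out of the top bit = 1)
Discarding the end carry: 0101010100101111
Decimal check:
  0110110100011111 = 16384 + 8192 + 2048 + 1024 + 256 + 16 + 8 + 4 + 2 + 1 = 27935
  0001011111110000 = 4096 + 1024 + 512 + 256 + 128 + 64 + 32 + 16 = 6128
  27935 - 6128 = 21807, and 0101010100101111 = 16384 + 4096 + 1024 + 256 + 32 + 8 + 4 + 2 + 1 = 21807 ✓



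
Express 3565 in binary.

Using repeated division by 2:
3565 ÷ 2 = 1782 remainder 1
1782 ÷ 2 = 891 remainder 0
891 ÷ 2 = 445 remainder 1
445 ÷ 2 = 222 remainder 1
222 ÷ 2 = 111 remainder 0
111 ÷ 2 = 55 remainder 1
55 ÷ 2 = 27 remainder 1
27 ÷ 2 = 13 remainder 1
13 ÷ 2 = 6 remainder 1
6 ÷ 2 = 3 remainder 0
3 ÷ 2 = 1 remainder 1
1 ÷ 2 = 0 remainder 1
Reading remainders bottom to top: 110111101101



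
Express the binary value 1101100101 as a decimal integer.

Sum of powers of 2 for each 1-bit:
2^0 + 2^2 + 2^5 + 2^6 + 2^8 + 2^9
= 1 + 4 + 32 + 64 + 256 + 512
= 869



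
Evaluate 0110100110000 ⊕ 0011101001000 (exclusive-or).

XOR: 1 when bits differ
  0110100110000
^ 0011101001000
---------------
  0101001111000
Decimal: 3376 ^ 1864 = 2680



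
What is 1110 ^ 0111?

XOR: 1 when bits differ
  1110
^ 0111
------
  1001
Decimal: 14 ^ 7 = 9



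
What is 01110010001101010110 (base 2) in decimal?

Sum of powers of 2 for each 1-bit:
2^1 + 2^2 + 2^4 + 2^6 + 2^8 + 2^9 + 2^13 + 2^16 + 2^17 + 2^18
= 2 + 4 + 16 + 64 + 256 + 512 + 8192 + 65536 + 131072 + 262144
= 467798



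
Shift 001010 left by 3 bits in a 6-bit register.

Original: 001010 (decimal 10)
Shift left by 3 positions
Append 3 zeros on the right and drop the 3 high bits that overflow the 6-bit width
Result: 010000 (decimal 16)
Equivalent: 10 << 3 = 10 × 2^3 = 80, truncated to 6 bits = 16



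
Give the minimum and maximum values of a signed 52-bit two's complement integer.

For 52-bit two's complement:
Minimum: -2^51 = -2251799813685248
Maximum: 2^51 - 1 = 2251799813685247



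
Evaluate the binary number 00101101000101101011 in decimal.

Sum of powers of 2 for each 1-bit:
2^0 + 2^1 + 2^3 + 2^5 + 2^6 + 2^8 + 2^12 + 2^14 + 2^15 + 2^17
= 1 + 2 + 8 + 32 + 64 + 256 + 4096 + 16384 + 32768 + 131072
= 184683



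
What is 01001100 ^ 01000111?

XOR: 1 when bits differ
  01001100
^ 01000111
----------
  00001011
Decimal: 76 ^ 71 = 11



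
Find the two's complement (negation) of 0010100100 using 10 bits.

Original: 0010100100
Step 1 - Invert all bits: 1101011011
Step 2 - Add 1: 1101011100
Verification: 0010100100 + 1101011100 = 10000000000; discarding the end carry (carry out of the top bit) leaves the 10-bit value 0000000000, as required for x + (-x)



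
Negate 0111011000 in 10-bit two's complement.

Original: 0111011000
Step 1 - Invert all bits: 1000100111
Step 2 - Add 1: 1000101000
Verification: 0111011000 + 1000101000 = 10000000000; discarding the end carry (carry out of the top bit) leaves the 10-bit value 0000000000, as required for x + (-x)



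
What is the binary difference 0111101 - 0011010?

Method 1 - Direct subtraction (column by column from the right: bit − bit − borrow-in; if negative, add 2 and borrow 1 from the next column):
borrow: 0000100
        0111101
-       0011010
---------------
        0100011

Method 2 - Add two's complement:
Two's complement of 0011010: invert → 1100101, add 1 → 1100110
  0111101
+ 1100110
---------
 10100011  (end carry out of the top bit = 1)
Discarding the end carry: 0100011
Decimal check:
  0111101 = 32 + 16 + 8 + 4 + 1 = 61
  0011010 = 16 + 8 + 2 = 26
  61 - 26 = 35, and 0100011 = 32 + 2 + 1 = 35 ✓



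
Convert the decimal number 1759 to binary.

Using repeated division by 2:
1759 ÷ 2 = 879 remainder 1
879 ÷ 2 = 439 remainder 1
439 ÷ 2 = 219 remainder 1
219 ÷ 2 = 109 remainder 1
109 ÷ 2 = 54 remainder 1
54 ÷ 2 = 27 remainder 0
27 ÷ 2 = 13 remainder 1
13 ÷ 2 = 6 remainder 1
6 ÷ 2 = 3 remainder 0
3 ÷ 2 = 1 remainder 1
1 ÷ 2 = 0 remainder 1
Reading remainders bottom to top: 11011011111



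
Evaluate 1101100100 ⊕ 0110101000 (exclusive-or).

XOR: 1 when bits differ
  1101100100
^ 0110101000
------------
  1011001100
Decimal: 868 ^ 424 = 716



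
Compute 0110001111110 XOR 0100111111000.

XOR: 1 when bits differ
  0110001111110
^ 0100111111000
---------------
  0010110000110
Decimal: 3198 ^ 2552 = 1414



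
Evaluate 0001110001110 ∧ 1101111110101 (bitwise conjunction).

AND: 1 only when both bits are 1
  0001110001110
& 1101111110101
---------------
  0001110000100
Decimal: 910 & 7157 = 900



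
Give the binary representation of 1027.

Using repeated division by 2:
1027 ÷ 2 = 513 remainder 1
513 ÷ 2 = 256 remainder 1
256 ÷ 2 = 128 remainder 0
128 ÷ 2 = 64 remainder 0
64 ÷ 2 = 32 remainder 0
32 ÷ 2 = 16 remainder 0
16 ÷ 2 = 8 remainder 0
8 ÷ 2 = 4 remainder 0
4 ÷ 2 = 2 remainder 0
2 ÷ 2 = 1 remainder 0
1 ÷ 2 = 0 remainder 1
Reading remainders bottom to top: 10000000011



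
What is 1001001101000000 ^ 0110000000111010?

XOR: 1 when bits differ
  1001001101000000
^ 0110000000111010
------------------
  1111001101111010
Decimal: 37696 ^ 24634 = 62330



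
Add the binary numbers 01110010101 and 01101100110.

Add column by column from the right: bit + bit + carry-in; write the sum mod 2, carry 1 when the sum is 2 or 3.
carry:  11000001000
        01110010101
+       01101100110
-------------------
       011011111011
(the carry out of the leftmost column, 0, becomes the leading bit)
Decimal check:
  01110010101 = 512 + 256 + 128 + 16 + 4 + 1 = 917
  01101100110 = 512 + 256 + 64 + 32 + 4 + 2 = 870
  917 + 870 = 1787, and 011011111011 = 1024 + 512 + 128 + 64 + 32 + 16 + 8 + 2 + 1 = 1787 ✓



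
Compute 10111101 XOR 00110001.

XOR: 1 when bits differ
  10111101
^ 00110001
----------
  10001100
Decimal: 189 ^ 49 = 140



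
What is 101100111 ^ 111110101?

XOR: 1 when bits differ
  101100111
^ 111110101
-----------
  010010010
Decimal: 359 ^ 501 = 146



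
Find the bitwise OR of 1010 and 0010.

OR: 1 when either bit is 1
  1010
| 0010
------
  1010
Decimal: 10 | 2 = 10



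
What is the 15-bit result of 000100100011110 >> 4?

Original: 000100100011110 (decimal 2334)
Shift right by 4 positions
Drop the 4 low bits; fill with zeros on the left
Result: 000000010010001 (decimal 145)
Equivalent: 2334 >> 4 = 2334 ÷ 2^4 = 145



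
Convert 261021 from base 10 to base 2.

Using repeated division by 2:
261021 ÷ 2 = 130510 remainder 1
130510 ÷ 2 = 65255 remainder 0
65255 ÷ 2 = 32627 remainder 1
32627 ÷ 2 = 16313 remainder 1
16313 ÷ 2 = 8156 remainder 1
8156 ÷ 2 = 4078 remainder 0
4078 ÷ 2 = 2039 remainder 0
2039 ÷ 2 = 1019 remainder 1
1019 ÷ 2 = 509 remainder 1
509 ÷ 2 = 254 remainder 1
254 ÷ 2 = 127 remainder 0
127 ÷ 2 = 63 remainder 1
63 ÷ 2 = 31 remainder 1
31 ÷ 2 = 15 remainder 1
15 ÷ 2 = 7 remainder 1
7 ÷ 2 = 3 remainder 1
3 ÷ 2 = 1 remainder 1
1 ÷ 2 = 0 remainder 1
Reading remainders bottom to top: 111111101110011101



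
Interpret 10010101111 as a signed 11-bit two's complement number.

Binary: 10010101111
Sign bit: 1 (negative)
Invert: 01101010000
Add 1:  01101010001
Magnitude: 01101010001 = 512 + 256 + 64 + 16 + 1 = 849
Value: -849



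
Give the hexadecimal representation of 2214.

Using repeated division by 16 (digits 10–15 are A–F):
2214 ÷ 16 = 138 remainder 6
138 ÷ 16 = 8 remainder 10 (A)
8 ÷ 16 = 0 remainder 8
Reading remainders bottom to top: 8A6



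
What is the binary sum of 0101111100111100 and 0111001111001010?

Add column by column from the right: bit + bit + carry-in; write the sum mod 2, carry 1 when the sum is 2 or 3.
carry:  1111111111110000
        0101111100111100
+       0111001111001010
------------------------
       01101001100000110
(the carry out of the leftmost column, 0, becomes the leading bit)
Decimal check:
  0101111100111100 = 16384 + 4096 + 2048 + 1024 + 512 + 256 + 32 + 16 + 8 + 4 = 24380
  0111001111001010 = 16384 + 8192 + 4096 + 512 + 256 + 128 + 64 + 8 + 2 = 29642
  24380 + 29642 = 54022, and 01101001100000110 = 32768 + 16384 + 4096 + 512 + 256 + 4 + 2 = 54022 ✓



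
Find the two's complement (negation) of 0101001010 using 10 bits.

Original: 0101001010
Step 1 - Invert all bits: 1010110101
Step 2 - Add 1: 1010110110
Verification: 0101001010 + 1010110110 = 10000000000; discarding the end carry (carry out of the top bit) leaves the 10-bit value 0000000000, as required for x + (-x)



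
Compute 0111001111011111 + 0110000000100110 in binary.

Add column by column from the right: bit + bit + carry-in; write the sum mod 2, carry 1 when the sum is 2 or 3.
carry:  1100011111111100
        0111001111011111
+       0110000000100110
------------------------
       01101010000000101
(the carry out of the leftmost column, 0, becomes the leading bit)
Decimal check:
  0111001111011111 = 16384 + 8192 + 4096 + 512 + 256 + 128 + 64 + 16 + 8 + 4 + 2 + 1 = 29663
  0110000000100110 = 16384 + 8192 + 32 + 4 + 2 = 24614
  29663 + 24614 = 54277, and 01101010000000101 = 32768 + 16384 + 4096 + 1024 + 4 + 1 = 54277 ✓



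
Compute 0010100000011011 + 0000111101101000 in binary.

Add column by column from the right: bit + bit + carry-in; write the sum mod 2, carry 1 when the sum is 2 or 3.
carry:  0001000011110000
        0010100000011011
+       0000111101101000
------------------------
       00011011110000011
(the carry out of the leftmost column, 0, becomes the leading bit)
Decimal check:
  0010100000011011 = 8192 + 2048 + 16 + 8 + 2 + 1 = 10267
  0000111101101000 = 2048 + 1024 + 512 + 256 + 64 + 32 + 8 = 3944
  10267 + 3944 = 14211, and 00011011110000011 = 8192 + 4096 + 1024 + 512 + 256 + 128 + 2 + 1 = 14211 ✓



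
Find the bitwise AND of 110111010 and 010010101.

AND: 1 only when both bits are 1
  110111010
& 010010101
-----------
  010010000
Decimal: 442 & 149 = 144



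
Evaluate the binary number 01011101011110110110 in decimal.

Sum of powers of 2 for each 1-bit:
2^1 + 2^2 + 2^4 + 2^5 + 2^7 + 2^8 + 2^9 + 2^10 + 2^12 + 2^14 + 2^15 + 2^16 + 2^18
= 2 + 4 + 16 + 32 + 128 + 256 + 512 + 1024 + 4096 + 16384 + 32768 + 65536 + 262144
= 382902



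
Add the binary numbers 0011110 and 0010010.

Add column by column from the right: bit + bit + carry-in; write the sum mod 2, carry 1 when the sum is 2 or 3.
carry:  0111100
        0011110
+       0010010
---------------
       00110000
(the carry out of the leftmost column, 0, becomes the leading bit)
Decimal check:
  0011110 = 16 + 8 + 4 + 2 = 30
  0010010 = 16 + 2 = 18
  30 + 18 = 48, and 00110000 = 32 + 16 = 48 ✓



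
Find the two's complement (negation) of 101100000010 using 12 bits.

Original (sign bit 1, negative): 101100000010
Step 1 - Invert all bits: 010011111101
Step 2 - Add 1: 010011111110
Verification: 101100000010 + 010011111110 = 1000000000000; discarding the end carry (carry out of the top bit) leaves the 12-bit value 000000000000, as required for x + (-x)



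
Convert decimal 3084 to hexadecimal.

Using repeated division by 16 (digits 10–15 are A–F):
3084 ÷ 16 = 192 remainder 12 (C)
192 ÷ 16 = 12 remainder 0
12 ÷ 16 = 0 remainder 12 (C)
Reading remainders bottom to top: C0C



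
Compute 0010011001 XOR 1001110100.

XOR: 1 when bits differ
  0010011001
^ 1001110100
------------
  1011101101
Decimal: 153 ^ 628 = 749



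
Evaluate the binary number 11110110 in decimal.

Sum of powers of 2 for each 1-bit:
2^1 + 2^2 + 2^4 + 2^5 + 2^6 + 2^7
= 2 + 4 + 16 + 32 + 64 + 128
= 246



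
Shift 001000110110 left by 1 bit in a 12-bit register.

Original: 001000110110 (decimal 566)
Shift left by 1 position
Append 1 zero on the right
Result: 010001101100 (decimal 1132)
Equivalent: 566 << 1 = 566 × 2^1 = 1132



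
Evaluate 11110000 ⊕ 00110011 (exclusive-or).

XOR: 1 when bits differ
  11110000
^ 00110011
----------
  11000011
Decimal: 240 ^ 51 = 195



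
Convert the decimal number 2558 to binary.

Using repeated division by 2:
2558 ÷ 2 = 1279 remainder 0
1279 ÷ 2 = 639 remainder 1
639 ÷ 2 = 319 remainder 1
319 ÷ 2 = 159 remainder 1
159 ÷ 2 = 79 remainder 1
79 ÷ 2 = 39 remainder 1
39 ÷ 2 = 19 remainder 1
19 ÷ 2 = 9 remainder 1
9 ÷ 2 = 4 remainder 1
4 ÷ 2 = 2 remainder 0
2 ÷ 2 = 1 remainder 0
1 ÷ 2 = 0 remainder 1
Reading remainders bottom to top: 100111111110



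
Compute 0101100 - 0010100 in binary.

Method 1 - Direct subtraction (column by column from the right: bit − bit − borrow-in; if negative, add 2 and borrow 1 from the next column):
borrow: 0100000
        0101100
-       0010100
---------------
        0011000

Method 2 - Add two's complement:
Two's complement of 0010100: invert → 1101011, add 1 → 1101100
  0101100
+ 1101100
---------
 10011000  (end carry out of the top bit = 1)
Discarding the end carry: 0011000
Decimal check:
  0101100 = 32 + 8 + 4 = 44
  0010100 = 16 + 4 = 20
  44 - 20 = 24, and 0011000 = 16 + 8 = 24 ✓



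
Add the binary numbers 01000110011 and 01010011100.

Add column by column from the right: bit + bit + carry-in; write the sum mod 2, carry 1 when the sum is 2 or 3.
carry:  10001100000
        01000110011
+       01010011100
-------------------
       010011001111
(the carry out of the leftmost column, 0, becomes the leading bit)
Decimal check:
  01000110011 = 512 + 32 + 16 + 2 + 1 = 563
  01010011100 = 512 + 128 + 16 + 8 + 4 = 668
  563 + 668 = 1231, and 010011001111 = 1024 + 128 + 64 + 8 + 4 + 2 + 1 = 1231 ✓



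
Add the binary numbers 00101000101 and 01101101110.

Add column by column from the right: bit + bit + carry-in; write the sum mod 2, carry 1 when the sum is 2 or 3.
carry:  11010011000
        00101000101
+       01101101110
-------------------
       010010110011
(the carry out of the leftmost column, 0, becomes the leading bit)
Decimal check:
  00101000101 = 256 + 64 + 4 + 1 = 325
  01101101110 = 512 + 256 + 64 + 32 + 8 + 4 + 2 = 878
  325 + 878 = 1203, and 010010110011 = 1024 + 128 + 32 + 16 + 2 + 1 = 1203 ✓



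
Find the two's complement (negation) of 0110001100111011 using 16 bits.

Original: 0110001100111011
Step 1 - Invert all bits: 1001110011000100
Step 2 - Add 1: 1001110011000101
Verification: 0110001100111011 + 1001110011000101 = 10000000000000000; discarding the end carry (carry out of the top bit) leaves the 16-bit value 0000000000000000, as required for x + (-x)



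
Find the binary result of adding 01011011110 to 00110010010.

Add column by column from the right: bit + bit + carry-in; write the sum mod 2, carry 1 when the sum is 2 or 3.
carry:  11100111100
        01011011110
+       00110010010
-------------------
       010001110000
(the carry out of the leftmost column, 0, becomes the leading bit)
Decimal check:
  01011011110 = 512 + 128 + 64 + 16 + 8 + 4 + 2 = 734
  00110010010 = 256 + 128 + 16 + 2 = 402
  734 + 402 = 1136, and 010001110000 = 1024 + 64 + 32 + 16 = 1136 ✓



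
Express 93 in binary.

Using repeated division by 2:
93 ÷ 2 = 46 remainder 1
46 ÷ 2 = 23 remainder 0
23 ÷ 2 = 11 remainder 1
11 ÷ 2 = 5 remainder 1
5 ÷ 2 = 2 remainder 1
2 ÷ 2 = 1 remainder 0
1 ÷ 2 = 0 remainder 1
Reading remainders bottom to top: 1011101



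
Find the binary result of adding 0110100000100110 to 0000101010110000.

Add column by column from the right: bit + bit + carry-in; write the sum mod 2, carry 1 when the sum is 2 or 3.
carry:  0001000001000000
        0110100000100110
+       0000101010110000
------------------------
       00111001011010110
(the carry out of the leftmost column, 0, becomes the leading bit)
Decimal check:
  0110100000100110 = 16384 + 8192 + 2048 + 32 + 4 + 2 = 26662
  0000101010110000 = 2048 + 512 + 128 + 32 + 16 = 2736
  26662 + 2736 = 29398, and 00111001011010110 = 16384 + 8192 + 4096 + 512 + 128 + 64 + 16 + 4 + 2 = 29398 ✓



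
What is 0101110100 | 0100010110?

OR: 1 when either bit is 1
  0101110100
| 0100010110
------------
  0101110110
Decimal: 372 | 278 = 374



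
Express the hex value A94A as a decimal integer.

Expand by place value (powers of 16):
Digit values: A = 10
A94A = 10 × 16^3 + 9 × 16^2 + 4 × 16^1 + 10 × 16^0
= 10 × 4096 + 9 × 256 + 4 × 16 + 10 × 1
= 40960 + 2304 + 64 + 10
= 43338



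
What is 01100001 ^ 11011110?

XOR: 1 when bits differ
  01100001
^ 11011110
----------
  10111111
Decimal: 97 ^ 222 = 191



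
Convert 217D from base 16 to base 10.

Expand by place value (powers of 16):
Digit values: D = 13
217D = 2 × 16^3 + 1 × 16^2 + 7 × 16^1 + 13 × 16^0
= 2 × 4096 + 1 × 256 + 7 × 16 + 13 × 1
= 8192 + 256 + 112 + 13
= 8573



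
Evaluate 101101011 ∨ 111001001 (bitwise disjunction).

OR: 1 when either bit is 1
  101101011
| 111001001
-----------
  111101011
Decimal: 363 | 457 = 491



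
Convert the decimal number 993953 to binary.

Using repeated division by 2:
993953 ÷ 2 = 496976 remainder 1
496976 ÷ 2 = 248488 remainder 0
248488 ÷ 2 = 124244 remainder 0
124244 ÷ 2 = 62122 remainder 0
62122 ÷ 2 = 31061 remainder 0
31061 ÷ 2 = 15530 remainder 1
15530 ÷ 2 = 7765 remainder 0
7765 ÷ 2 = 3882 remainder 1
3882 ÷ 2 = 1941 remainder 0
1941 ÷ 2 = 970 remainder 1
970 ÷ 2 = 485 remainder 0
485 ÷ 2 = 242 remainder 1
242 ÷ 2 = 121 remainder 0
121 ÷ 2 = 60 remainder 1
60 ÷ 2 = 30 remainder 0
30 ÷ 2 = 15 remainder 0
15 ÷ 2 = 7 remainder 1
7 ÷ 2 = 3 remainder 1
3 ÷ 2 = 1 remainder 1
1 ÷ 2 = 0 remainder 1
Reading remainders bottom to top: 11110010101010100001



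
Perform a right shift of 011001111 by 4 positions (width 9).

Original: 011001111 (decimal 207)
Shift right by 4 positions
Drop the 4 low bits; fill with zeros on the left
Result: 000001100 (decimal 12)
Equivalent: 207 >> 4 = 207 ÷ 2^4 = 12



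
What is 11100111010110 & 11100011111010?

AND: 1 only when both bits are 1
  11100111010110
& 11100011111010
----------------
  11100011010010
Decimal: 14806 & 14586 = 14546



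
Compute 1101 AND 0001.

AND: 1 only when both bits are 1
  1101
& 0001
------
  0001
Decimal: 13 & 1 = 1



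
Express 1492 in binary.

Using repeated division by 2:
1492 ÷ 2 = 746 remainder 0
746 ÷ 2 = 373 remainder 0
373 ÷ 2 = 186 remainder 1
186 ÷ 2 = 93 remainder 0
93 ÷ 2 = 46 remainder 1
46 ÷ 2 = 23 remainder 0
23 ÷ 2 = 11 remainder 1
11 ÷ 2 = 5 remainder 1
5 ÷ 2 = 2 remainder 1
2 ÷ 2 = 1 remainder 0
1 ÷ 2 = 0 remainder 1
Reading remainders bottom to top: 10111010100



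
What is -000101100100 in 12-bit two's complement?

Original: 000101100100
Step 1 - Invert all bits: 111010011011
Step 2 - Add 1: 111010011100
Verification: 000101100100 + 111010011100 = 1000000000000; discarding the end carry (carry out of the top bit) leaves the 12-bit value 000000000000, as required for x + (-x)



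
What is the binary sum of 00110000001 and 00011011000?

Add column by column from the right: bit + bit + carry-in; write the sum mod 2, carry 1 when the sum is 2 or 3.
carry:  01100000000
        00110000001
+       00011011000
-------------------
       001001011001
(the carry out of the leftmost column, 0, becomes the leading bit)
Decimal check:
  00110000001 = 256 + 128 + 1 = 385
  00011011000 = 128 + 64 + 16 + 8 = 216
  385 + 216 = 601, and 001001011001 = 512 + 64 + 16 + 8 + 1 = 601 ✓



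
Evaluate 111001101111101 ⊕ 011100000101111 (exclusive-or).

XOR: 1 when bits differ
  111001101111101
^ 011100000101111
-----------------
  100101101010010
Decimal: 29565 ^ 14383 = 19282



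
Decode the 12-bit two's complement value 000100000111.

Binary: 000100000111
Sign bit: 0 (non-negative)
Read directly as an unsigned value:
000100000111 = 256 + 4 + 2 + 1 = 263
Value: 263



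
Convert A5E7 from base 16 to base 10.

Expand by place value (powers of 16):
Digit values: A = 10, E = 14
A5E7 = 10 × 16^3 + 5 × 16^2 + 14 × 16^1 + 7 × 16^0
= 10 × 4096 + 5 × 256 + 14 × 16 + 7 × 1
= 40960 + 1280 + 224 + 7
= 42471



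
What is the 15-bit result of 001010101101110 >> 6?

Original: 001010101101110 (decimal 5486)
Shift right by 6 positions
Drop the 6 low bits; fill with zeros on the left
Result: 000000001010101 (decimal 85)
Equivalent: 5486 >> 6 = 5486 ÷ 2^6 = 85



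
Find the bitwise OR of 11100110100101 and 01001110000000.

OR: 1 when either bit is 1
  11100110100101
| 01001110000000
----------------
  11101110100101
Decimal: 14757 | 4992 = 15269



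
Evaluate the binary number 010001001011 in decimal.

Sum of powers of 2 for each 1-bit:
2^0 + 2^1 + 2^3 + 2^6 + 2^10
= 1 + 2 + 8 + 64 + 1024
= 1099



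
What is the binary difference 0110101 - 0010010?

Method 1 - Direct subtraction (column by column from the right: bit − bit − borrow-in; if negative, add 2 and borrow 1 from the next column):
borrow: 0000100
        0110101
-       0010010
---------------
        0100011

Method 2 - Add two's complement:
Two's complement of 0010010: invert → 1101101, add 1 → 1101110
  0110101
+ 1101110
---------
 10100011  (end carry out of the top bit = 1)
Discarding the end carry: 0100011
Decimal check:
  0110101 = 32 + 16 + 4 + 1 = 53
  0010010 = 16 + 2 = 18
  53 - 18 = 35, and 0100011 = 32 + 2 + 1 = 35 ✓



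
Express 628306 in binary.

Using repeated division by 2:
628306 ÷ 2 = 314153 remainder 0
314153 ÷ 2 = 157076 remainder 1
157076 ÷ 2 = 78538 remainder 0
78538 ÷ 2 = 39269 remainder 0
39269 ÷ 2 = 19634 remainder 1
19634 ÷ 2 = 9817 remainder 0
9817 ÷ 2 = 4908 remainder 1
4908 ÷ 2 = 2454 remainder 0
2454 ÷ 2 = 1227 remainder 0
1227 ÷ 2 = 613 remainder 1
613 ÷ 2 = 306 remainder 1
306 ÷ 2 = 153 remainder 0
153 ÷ 2 = 76 remainder 1
76 ÷ 2 = 38 remainder 0
38 ÷ 2 = 19 remainder 0
19 ÷ 2 = 9 remainder 1
9 ÷ 2 = 4 remainder 1
4 ÷ 2 = 2 remainder 0
2 ÷ 2 = 1 remainder 0
1 ÷ 2 = 0 remainder 1
Reading remainders bottom to top: 10011001011001010010

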